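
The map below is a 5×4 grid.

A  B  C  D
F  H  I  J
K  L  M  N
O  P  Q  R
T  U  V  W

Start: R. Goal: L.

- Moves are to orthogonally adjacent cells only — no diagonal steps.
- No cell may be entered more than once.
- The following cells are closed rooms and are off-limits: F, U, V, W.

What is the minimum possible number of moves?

3

The Manhattan distance from R to L is |4−3| + |4−2| = 3, so at least 3 moves are needed.
A route of 3 moves achieves this: R → N → M → L.
Since 3 matches the lower bound, it is optimal.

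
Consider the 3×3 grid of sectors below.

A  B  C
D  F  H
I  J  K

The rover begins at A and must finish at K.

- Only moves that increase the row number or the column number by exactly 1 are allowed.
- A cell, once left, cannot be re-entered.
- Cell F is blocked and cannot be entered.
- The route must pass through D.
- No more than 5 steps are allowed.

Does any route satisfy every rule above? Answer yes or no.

yes

One route that works: A → D → I → J → K.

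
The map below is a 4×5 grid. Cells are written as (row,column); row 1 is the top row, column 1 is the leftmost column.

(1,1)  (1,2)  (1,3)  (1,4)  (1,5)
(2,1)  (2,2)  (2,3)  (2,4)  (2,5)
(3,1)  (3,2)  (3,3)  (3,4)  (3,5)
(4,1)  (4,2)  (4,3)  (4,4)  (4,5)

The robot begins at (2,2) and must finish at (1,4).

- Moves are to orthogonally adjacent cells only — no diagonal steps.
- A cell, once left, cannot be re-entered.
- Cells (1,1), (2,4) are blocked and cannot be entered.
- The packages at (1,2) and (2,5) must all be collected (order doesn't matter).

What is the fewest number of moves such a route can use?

9

Any route passes through (1,2) and (2,5) in some order between (2,2) and (1,4). Summing Manhattan distances along each leg and taking the cheapest ordering ((2,2) → (1,2) → (2,5) → (1,4)) gives a lower bound of 1 + 4 + 2 = 7 moves.
The shortest route satisfying every rule uses 9 moves: (2,2) → (1,2) → (1,3) → (2,3) → (3,3) → (3,4) → (3,5) → (2,5) → (1,5) → (1,4).
The bound of 7 isn't tight here; checking systematically, no route of length 7 through 8 satisfies every constraint, so 9 is the minimum.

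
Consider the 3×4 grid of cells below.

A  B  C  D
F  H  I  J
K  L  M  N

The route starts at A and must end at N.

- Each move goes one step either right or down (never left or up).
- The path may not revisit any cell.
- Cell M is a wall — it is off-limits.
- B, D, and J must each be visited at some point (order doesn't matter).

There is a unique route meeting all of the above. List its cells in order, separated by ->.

Moves only go right or down, so the column and row indices never decrease.
Route from A: 3× right (reaching D), 2× down (reaching N) — 5 moves in all.
Check: all required cells visited.

A -> B -> C -> D -> J -> N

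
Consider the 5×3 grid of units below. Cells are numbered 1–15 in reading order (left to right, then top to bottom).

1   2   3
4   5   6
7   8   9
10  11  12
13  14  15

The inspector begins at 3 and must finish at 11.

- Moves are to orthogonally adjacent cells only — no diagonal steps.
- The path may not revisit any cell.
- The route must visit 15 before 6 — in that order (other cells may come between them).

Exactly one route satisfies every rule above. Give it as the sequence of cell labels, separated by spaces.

The waypoints must appear in the order 15, 6, with no cell reused.
Route from 3: left 2 to 1, down 4 to 13, right 2 to 15, up 3 to 6, left 1 to 5, down 2 to 11 — 14 moves in all.
Check: order respected (15 at step 8, 6 at step 11).

3 2 1 4 7 10 13 14 15 12 9 6 5 8 11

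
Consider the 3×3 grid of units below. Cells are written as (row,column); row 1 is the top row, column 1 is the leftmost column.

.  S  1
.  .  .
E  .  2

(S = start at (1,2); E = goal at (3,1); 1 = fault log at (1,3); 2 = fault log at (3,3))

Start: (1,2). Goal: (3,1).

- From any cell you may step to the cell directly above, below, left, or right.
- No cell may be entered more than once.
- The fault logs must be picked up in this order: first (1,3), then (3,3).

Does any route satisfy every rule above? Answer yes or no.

yes

One route that works: (1,2) → (1,3) → (2,3) → (3,3) → (3,2) → (3,1).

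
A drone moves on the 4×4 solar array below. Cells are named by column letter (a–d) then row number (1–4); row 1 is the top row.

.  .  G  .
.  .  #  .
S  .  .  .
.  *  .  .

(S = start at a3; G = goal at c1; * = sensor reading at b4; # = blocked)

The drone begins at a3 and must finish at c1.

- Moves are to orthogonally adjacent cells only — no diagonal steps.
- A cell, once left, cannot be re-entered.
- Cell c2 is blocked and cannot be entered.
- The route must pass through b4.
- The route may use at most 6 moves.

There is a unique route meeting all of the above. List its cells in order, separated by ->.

The 6-move cap with required stops at b4 leaves no slack for detours.
Route from a3: down to a4, right to b4, 3× up (reaching b1), right to c1 — 6 moves in all.
Check: all required cells visited; 6 ≤ 6 moves.

a3 -> a4 -> b4 -> b3 -> b2 -> b1 -> c1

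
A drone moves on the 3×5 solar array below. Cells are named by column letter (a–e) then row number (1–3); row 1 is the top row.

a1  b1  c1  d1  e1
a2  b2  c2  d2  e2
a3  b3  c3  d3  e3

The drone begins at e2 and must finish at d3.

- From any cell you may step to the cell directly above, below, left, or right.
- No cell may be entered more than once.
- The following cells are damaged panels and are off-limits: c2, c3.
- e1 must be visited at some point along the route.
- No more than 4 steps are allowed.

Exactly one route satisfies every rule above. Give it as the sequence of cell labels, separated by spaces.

Any route must reach e1 and still end at d3 within 4 moves, so the order of the required stops is forced.
Route from e2: up 1 to e1, left 1 to d1, down 2 to d3 — 4 moves in all.
Check: all required cells visited; 4 ≤ 4 moves.

e2 e1 d1 d2 d3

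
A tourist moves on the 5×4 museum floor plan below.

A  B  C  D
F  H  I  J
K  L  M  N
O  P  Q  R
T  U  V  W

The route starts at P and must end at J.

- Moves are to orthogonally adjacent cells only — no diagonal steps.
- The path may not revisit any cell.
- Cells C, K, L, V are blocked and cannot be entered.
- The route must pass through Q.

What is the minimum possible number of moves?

4

Any route passes through Q somewhere between P and J. Summing Manhattan distances along the two legs (P → Q → J) gives a lower bound of 1 + 3 = 4 moves.
A route of 4 moves achieves this: P → Q → M → I → J.
Since 4 matches the lower bound, it is optimal.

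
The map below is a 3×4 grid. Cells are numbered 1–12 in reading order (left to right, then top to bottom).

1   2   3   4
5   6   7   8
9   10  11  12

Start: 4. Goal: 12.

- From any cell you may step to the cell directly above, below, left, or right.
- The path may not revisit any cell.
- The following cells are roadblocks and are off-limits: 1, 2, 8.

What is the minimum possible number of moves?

4

The Manhattan distance from 4 to 12 is |1−3| + |4−4| = 2, so at least 2 moves are needed.
That bound ignores the blocked cells. Measuring each leg by the fewest moves that actually steer around them (4→12: 4) raises the lower bound to 4.
A route of 4 moves exists: 4 → 3 → 7 → 11 → 12.
Since 4 matches that lower bound, it is optimal.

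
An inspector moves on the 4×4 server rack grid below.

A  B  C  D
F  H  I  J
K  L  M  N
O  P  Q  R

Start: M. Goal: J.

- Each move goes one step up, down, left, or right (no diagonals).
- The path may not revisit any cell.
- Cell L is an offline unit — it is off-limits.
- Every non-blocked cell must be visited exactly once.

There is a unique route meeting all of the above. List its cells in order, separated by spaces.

M N R Q P O K F A B H I C D J

Need to visit all 15 open cells exactly once, starting at M and ending at J.
Cell D has only two open neighbours (J and C), so the path must pass straight through it: one of those is the cell it's entered from and the other is where it exits.
Route from M: right to N, down to R, 3× left (reaching O), 3× up (reaching A), right to B, down to H, right to I, up to C, right to D, down to J — 14 moves in all.
Check: all 15 open cells covered.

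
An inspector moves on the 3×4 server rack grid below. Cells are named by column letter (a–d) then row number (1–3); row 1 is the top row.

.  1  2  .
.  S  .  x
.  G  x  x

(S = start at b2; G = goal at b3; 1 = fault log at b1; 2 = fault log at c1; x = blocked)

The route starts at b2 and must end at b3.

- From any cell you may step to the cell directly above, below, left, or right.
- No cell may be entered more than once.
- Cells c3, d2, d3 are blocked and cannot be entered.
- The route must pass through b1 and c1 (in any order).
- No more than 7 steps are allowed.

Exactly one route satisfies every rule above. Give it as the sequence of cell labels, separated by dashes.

b2 - c2 - c1 - b1 - a1 - a2 - a3 - b3

Any route must reach b1 and c1 and still end at b3 within 7 moves, so the order of the required stops is forced.
Route from b2: right 1 to c2, up 1 to c1, left 2 to a1, down 2 to a3, right 1 to b3 — 7 moves in all.
Check: all required cells visited; 7 ≤ 7 moves.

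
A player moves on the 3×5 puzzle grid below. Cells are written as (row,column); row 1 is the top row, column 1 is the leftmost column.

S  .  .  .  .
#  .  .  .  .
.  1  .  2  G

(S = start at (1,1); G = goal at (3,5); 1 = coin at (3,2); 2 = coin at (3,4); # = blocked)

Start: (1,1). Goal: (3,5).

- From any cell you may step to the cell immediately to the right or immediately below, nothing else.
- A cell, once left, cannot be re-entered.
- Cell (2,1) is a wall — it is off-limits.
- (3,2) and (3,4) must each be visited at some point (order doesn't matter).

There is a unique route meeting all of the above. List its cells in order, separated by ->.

(1,1) -> (1,2) -> (2,2) -> (3,2) -> (3,3) -> (3,4) -> (3,5)

Moves only go right or down, so the column and row indices never decrease.
Route from (1,1): right to (1,2), 2× down (reaching (3,2)), 3× right (reaching (3,5)) — 6 moves in all.
Check: all required cells visited.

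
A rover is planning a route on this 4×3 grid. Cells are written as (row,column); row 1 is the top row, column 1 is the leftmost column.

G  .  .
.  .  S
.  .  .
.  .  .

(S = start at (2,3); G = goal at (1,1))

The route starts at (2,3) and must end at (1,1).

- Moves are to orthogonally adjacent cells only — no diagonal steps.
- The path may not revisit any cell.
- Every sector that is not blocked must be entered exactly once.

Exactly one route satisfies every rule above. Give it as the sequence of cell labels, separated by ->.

(2,3) -> (1,3) -> (1,2) -> (2,2) -> (3,2) -> (3,3) -> (4,3) -> (4,2) -> (4,1) -> (3,1) -> (2,1) -> (1,1)

Need to visit all 12 open cells exactly once, starting at (2,3) and ending at (1,1).
Cell (1,3) has only two open neighbours ((2,3) and (1,2)), so the path must pass straight through it: one of those is the cell it's entered from and the other is where it exits.
Route from (2,3): up to (1,3), left to (1,2), 2× down (reaching (3,2)), right to (3,3), down to (4,3), 2× left (reaching (4,1)), 3× up (reaching (1,1)) — 11 moves in all.
Check: all 12 open cells covered.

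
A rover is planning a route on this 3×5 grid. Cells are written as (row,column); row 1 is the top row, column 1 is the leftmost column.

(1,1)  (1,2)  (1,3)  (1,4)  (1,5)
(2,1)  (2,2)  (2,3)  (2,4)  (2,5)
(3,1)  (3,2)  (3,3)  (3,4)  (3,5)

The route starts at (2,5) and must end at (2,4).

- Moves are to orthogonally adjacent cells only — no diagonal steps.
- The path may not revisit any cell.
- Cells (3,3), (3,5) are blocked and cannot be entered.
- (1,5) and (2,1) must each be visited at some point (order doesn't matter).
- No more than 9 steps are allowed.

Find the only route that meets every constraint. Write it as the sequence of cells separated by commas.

The 9-move cap with required stops at (1,5), (2,1) leaves no slack for detours.
Route from (2,5): up to (1,5), 4× left (reaching (1,1)), down to (2,1), 3× right (reaching (2,4)) — 9 moves in all.
Check: all required cells visited; 9 ≤ 9 moves.

(2,5), (1,5), (1,4), (1,3), (1,2), (1,1), (2,1), (2,2), (2,3), (2,4)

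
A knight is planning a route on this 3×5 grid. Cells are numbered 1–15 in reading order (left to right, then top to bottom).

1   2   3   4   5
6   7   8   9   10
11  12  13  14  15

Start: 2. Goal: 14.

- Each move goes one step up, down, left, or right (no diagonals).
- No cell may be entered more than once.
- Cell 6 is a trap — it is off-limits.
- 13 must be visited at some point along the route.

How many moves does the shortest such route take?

Any route passes through 13 somewhere between 2 and 14. Summing Manhattan distances along the two legs (2 → 13 → 14) gives a lower bound of 3 + 1 = 4 moves.
A route of 4 moves achieves this: 2 → 7 → 12 → 13 → 14.
Since 4 matches the lower bound, it is optimal.

4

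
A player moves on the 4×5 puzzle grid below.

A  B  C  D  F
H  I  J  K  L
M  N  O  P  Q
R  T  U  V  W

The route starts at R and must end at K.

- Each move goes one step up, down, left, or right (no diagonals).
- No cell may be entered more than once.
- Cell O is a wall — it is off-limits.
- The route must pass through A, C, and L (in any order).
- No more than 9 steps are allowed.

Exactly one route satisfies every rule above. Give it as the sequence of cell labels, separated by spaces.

The budget equals the shortest possible length, so every move has to be on a shortest route through the required cells.
Route from R: 3× up (reaching A), 4× right (reaching F), down to L, left to K — 9 moves in all.
Check: all required cells visited; 9 ≤ 9 moves.

R M H A B C D F L K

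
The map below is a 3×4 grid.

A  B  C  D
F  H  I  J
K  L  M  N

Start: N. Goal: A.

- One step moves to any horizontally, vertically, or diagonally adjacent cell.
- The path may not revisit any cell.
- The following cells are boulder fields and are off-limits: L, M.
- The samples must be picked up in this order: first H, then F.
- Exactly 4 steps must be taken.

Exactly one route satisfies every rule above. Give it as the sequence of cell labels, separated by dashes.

N - I - H - F - A

The waypoints must appear in the order H, F, with no cell reused.
Route from N: up-left to I, 2× left (reaching F), up to A — 4 moves in all.
Check: order respected (H at step 2, F at step 3); 4 moves as required.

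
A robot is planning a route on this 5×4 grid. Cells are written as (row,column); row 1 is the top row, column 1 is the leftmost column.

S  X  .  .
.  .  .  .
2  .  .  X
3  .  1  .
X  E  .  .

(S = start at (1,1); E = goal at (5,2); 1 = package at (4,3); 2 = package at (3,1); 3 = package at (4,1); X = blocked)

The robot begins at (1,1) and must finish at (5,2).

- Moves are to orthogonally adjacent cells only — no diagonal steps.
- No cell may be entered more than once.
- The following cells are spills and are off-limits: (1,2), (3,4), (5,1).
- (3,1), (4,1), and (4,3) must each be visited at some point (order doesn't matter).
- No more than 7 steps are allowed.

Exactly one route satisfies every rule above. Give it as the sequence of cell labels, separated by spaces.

The 7-move cap with required stops at (3,1), (4,1), (4,3) leaves no slack for detours.
Route from (1,1): 3× down (reaching (4,1)), 2× right (reaching (4,3)), down to (5,3), left to (5,2) — 7 moves in all.
Check: all required cells visited; 7 ≤ 7 moves.

(1,1) (2,1) (3,1) (4,1) (4,2) (4,3) (5,3) (5,2)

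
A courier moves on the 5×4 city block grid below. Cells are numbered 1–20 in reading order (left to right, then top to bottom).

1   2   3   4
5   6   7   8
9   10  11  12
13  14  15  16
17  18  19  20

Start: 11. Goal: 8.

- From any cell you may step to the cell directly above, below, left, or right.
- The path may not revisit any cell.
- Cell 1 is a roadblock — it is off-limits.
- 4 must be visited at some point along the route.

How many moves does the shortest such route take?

Any route passes through 4 somewhere between 11 and 8. Summing Manhattan distances along the two legs (11 → 4 → 8) gives a lower bound of 3 + 1 = 4 moves.
A route of 4 moves achieves this: 11 → 7 → 3 → 4 → 8.
Since 4 matches the lower bound, it is optimal.

4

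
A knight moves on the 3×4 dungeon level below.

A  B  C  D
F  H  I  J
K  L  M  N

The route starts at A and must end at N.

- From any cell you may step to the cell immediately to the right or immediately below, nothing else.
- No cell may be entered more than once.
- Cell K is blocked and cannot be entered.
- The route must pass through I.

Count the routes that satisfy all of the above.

A right/down-only route from A to N makes exactly 2 down-moves and 3 right-moves in some order.
With no other constraints that would be C(5,2) = 10 routes.
Split at I and multiply the segment counts (each segment already excludes blocked cells): A→I: 3; I→N: 2; product = 6.
That gives 6 routes.

6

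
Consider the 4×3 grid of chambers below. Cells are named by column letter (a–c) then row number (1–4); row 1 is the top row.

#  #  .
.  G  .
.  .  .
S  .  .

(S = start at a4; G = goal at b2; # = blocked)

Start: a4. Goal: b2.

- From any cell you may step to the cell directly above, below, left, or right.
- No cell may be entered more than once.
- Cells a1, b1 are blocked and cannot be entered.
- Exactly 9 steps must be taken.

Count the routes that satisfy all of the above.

Need simple routes of exactly 9 moves from a4 to b2 (Manhattan distance 3, so 3 moves are spent on a detour and 3 undoing it).
No route satisfies every constraint, so the count is 0.

0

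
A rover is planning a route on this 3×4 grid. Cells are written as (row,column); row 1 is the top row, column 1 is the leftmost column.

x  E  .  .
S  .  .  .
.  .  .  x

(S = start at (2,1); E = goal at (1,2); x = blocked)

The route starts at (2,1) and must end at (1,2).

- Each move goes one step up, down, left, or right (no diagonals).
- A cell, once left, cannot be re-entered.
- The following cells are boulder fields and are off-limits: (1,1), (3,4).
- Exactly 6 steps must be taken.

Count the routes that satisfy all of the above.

5

Need simple routes of exactly 6 moves from (2,1) to (1,2) (Manhattan distance 2, so 2 moves are spent on a detour and 2 undoing it).
Enumerating: (2,1) (3,1) (3,2) (2,2) (2,3) (1,3) (1,2) | (2,1) (3,1) (3,2) (3,3) (2,3) (1,3) (1,2) | (2,1) (3,1) (3,2) (3,3) (2,3) (2,2) (1,2) | (2,1) (2,2) (3,2) (3,3) (2,3) (1,3) (1,2) | (2,1) (2,2) (2,3) (2,4) (1,4) (1,3) (1,2).
That gives 5 routes.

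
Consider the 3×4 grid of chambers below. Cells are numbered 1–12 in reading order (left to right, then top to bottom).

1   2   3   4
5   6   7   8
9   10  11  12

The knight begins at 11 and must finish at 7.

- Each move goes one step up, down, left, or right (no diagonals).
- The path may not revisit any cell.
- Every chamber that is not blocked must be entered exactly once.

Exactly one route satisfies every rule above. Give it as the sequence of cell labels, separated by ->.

Need to visit all 12 open cells exactly once, starting at 11 and ending at 7.
Cell 4 has only two open neighbours (8 and 3), so the path must pass straight through it: one of those is the cell it's entered from and the other is where it exits.
Route from 11: right to 12, 2× up (reaching 4), 3× left (reaching 1), 2× down (reaching 9), right to 10, up to 6, right to 7 — 11 moves in all.
Check: all 12 open cells covered.

11 -> 12 -> 8 -> 4 -> 3 -> 2 -> 1 -> 5 -> 9 -> 10 -> 6 -> 7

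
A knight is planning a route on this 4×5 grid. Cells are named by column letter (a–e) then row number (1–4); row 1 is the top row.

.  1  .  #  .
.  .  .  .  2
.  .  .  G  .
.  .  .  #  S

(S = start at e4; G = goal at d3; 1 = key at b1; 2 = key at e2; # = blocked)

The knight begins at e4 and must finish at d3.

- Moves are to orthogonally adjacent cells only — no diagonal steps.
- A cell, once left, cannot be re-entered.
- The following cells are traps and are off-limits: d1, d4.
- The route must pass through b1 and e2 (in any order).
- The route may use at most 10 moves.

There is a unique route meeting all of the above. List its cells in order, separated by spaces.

e4 e3 e2 d2 c2 c1 b1 b2 b3 c3 d3

The 10-move cap with required stops at b1, e2 leaves no slack for detours.
Route from e4: up 2 to e2, left 2 to c2, up 1 to c1, left 1 to b1, down 2 to b3, right 2 to d3 — 10 moves in all.
Check: all required cells visited; 10 ≤ 10 moves.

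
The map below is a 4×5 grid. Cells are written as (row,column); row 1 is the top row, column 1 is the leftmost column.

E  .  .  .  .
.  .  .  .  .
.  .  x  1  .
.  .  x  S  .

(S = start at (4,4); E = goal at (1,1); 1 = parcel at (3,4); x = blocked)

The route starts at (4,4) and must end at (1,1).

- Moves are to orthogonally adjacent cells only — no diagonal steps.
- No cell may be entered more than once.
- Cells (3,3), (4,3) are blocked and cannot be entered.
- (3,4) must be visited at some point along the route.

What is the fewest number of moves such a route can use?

6

Any route passes through (3,4) somewhere between (4,4) and (1,1). Summing Manhattan distances along the two legs ((4,4) → (3,4) → (1,1)) gives a lower bound of 1 + 5 = 6 moves.
A route of 6 moves achieves this: (4,4) → (3,4) → (2,4) → (1,4) → (1,3) → (1,2) → (1,1).
Since 6 matches the lower bound, it is optimal.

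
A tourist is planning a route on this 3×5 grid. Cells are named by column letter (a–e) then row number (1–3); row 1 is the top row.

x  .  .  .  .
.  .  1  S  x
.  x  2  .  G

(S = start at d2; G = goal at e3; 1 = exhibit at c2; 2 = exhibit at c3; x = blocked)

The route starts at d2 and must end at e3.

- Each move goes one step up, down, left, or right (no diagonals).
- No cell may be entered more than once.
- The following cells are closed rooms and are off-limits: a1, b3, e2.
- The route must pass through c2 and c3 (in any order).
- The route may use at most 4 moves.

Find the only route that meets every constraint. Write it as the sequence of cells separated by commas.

d2, c2, c3, d3, e3

Any route must reach c2 and c3 and still end at e3 within 4 moves, so the order of the required stops is forced.
Route from d2: left 1 to c2, down 1 to c3, right 2 to e3 — 4 moves in all.
Check: all required cells visited; 4 ≤ 4 moves.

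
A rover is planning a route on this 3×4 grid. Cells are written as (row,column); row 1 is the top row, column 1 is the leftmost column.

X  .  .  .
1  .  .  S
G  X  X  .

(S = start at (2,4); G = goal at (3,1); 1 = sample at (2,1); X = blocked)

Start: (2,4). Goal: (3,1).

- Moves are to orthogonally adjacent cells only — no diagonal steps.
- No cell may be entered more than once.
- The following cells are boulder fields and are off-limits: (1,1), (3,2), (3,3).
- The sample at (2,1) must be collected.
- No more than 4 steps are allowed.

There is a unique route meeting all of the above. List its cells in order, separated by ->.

Any route must reach (2,1) and still end at (3,1) within 4 moves, so the order of the required stops is forced.
Route from (2,4): left 3 to (2,1), down 1 to (3,1) — 4 moves in all.
Check: all required cells visited; 4 ≤ 4 moves.

(2,4) -> (2,3) -> (2,2) -> (2,1) -> (3,1)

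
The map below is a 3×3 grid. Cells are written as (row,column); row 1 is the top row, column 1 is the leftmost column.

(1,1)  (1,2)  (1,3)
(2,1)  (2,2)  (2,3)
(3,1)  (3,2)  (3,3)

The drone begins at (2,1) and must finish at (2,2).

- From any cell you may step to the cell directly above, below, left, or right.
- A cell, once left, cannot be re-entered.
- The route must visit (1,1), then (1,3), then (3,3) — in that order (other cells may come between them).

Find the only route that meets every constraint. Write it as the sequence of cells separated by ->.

(2,1) -> (1,1) -> (1,2) -> (1,3) -> (2,3) -> (3,3) -> (3,2) -> (2,2)

The waypoints must appear in the order (1,1), (1,3), (3,3), with no cell reused.
Route from (2,1): up 1 to (1,1), right 2 to (1,3), down 2 to (3,3), left 1 to (3,2), up 1 to (2,2) — 7 moves in all.
Check: order respected ((1,1) at step 1, (1,3) at step 3, (3,3) at step 5).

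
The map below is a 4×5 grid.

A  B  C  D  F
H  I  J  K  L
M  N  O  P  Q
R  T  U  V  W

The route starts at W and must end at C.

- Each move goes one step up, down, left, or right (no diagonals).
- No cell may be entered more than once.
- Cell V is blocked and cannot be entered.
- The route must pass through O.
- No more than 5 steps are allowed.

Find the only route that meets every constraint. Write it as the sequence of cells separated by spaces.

The 5-move cap with required stops at O leaves no slack for detours.
Route from W: up 1 to Q, left 2 to O, up 2 to C — 5 moves in all.
Check: all required cells visited; 5 ≤ 5 moves.

W Q P O J C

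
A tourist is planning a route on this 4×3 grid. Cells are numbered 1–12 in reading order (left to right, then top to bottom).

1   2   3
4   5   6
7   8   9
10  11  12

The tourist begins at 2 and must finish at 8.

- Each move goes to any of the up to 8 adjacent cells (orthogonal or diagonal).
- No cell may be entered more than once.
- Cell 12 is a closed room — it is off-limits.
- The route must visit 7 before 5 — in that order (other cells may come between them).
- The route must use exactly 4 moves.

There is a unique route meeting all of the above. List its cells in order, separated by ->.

The waypoints must appear in the order 7, 5, with no cell reused.
Route from 2: down-left 1 to 4, down 1 to 7, up-right 1 to 5, down 1 to 8 — 4 moves in all.
Check: order respected (7 at step 2, 5 at step 3); 4 moves as required.

2 -> 4 -> 7 -> 5 -> 8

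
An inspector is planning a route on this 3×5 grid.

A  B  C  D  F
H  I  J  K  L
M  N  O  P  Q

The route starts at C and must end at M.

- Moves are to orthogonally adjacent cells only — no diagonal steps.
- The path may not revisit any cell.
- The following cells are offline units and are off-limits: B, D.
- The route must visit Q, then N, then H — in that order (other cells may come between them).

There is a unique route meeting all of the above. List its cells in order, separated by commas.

C, J, K, L, Q, P, O, N, I, H, M

The waypoints must appear in the order Q, N, H, with no cell reused.
Route from C: down 1 to J, right 2 to L, down 1 to Q, left 3 to N, up 1 to I, left 1 to H, down 1 to M — 10 moves in all.
Check: order respected (Q at step 4, N at step 7, H at step 9).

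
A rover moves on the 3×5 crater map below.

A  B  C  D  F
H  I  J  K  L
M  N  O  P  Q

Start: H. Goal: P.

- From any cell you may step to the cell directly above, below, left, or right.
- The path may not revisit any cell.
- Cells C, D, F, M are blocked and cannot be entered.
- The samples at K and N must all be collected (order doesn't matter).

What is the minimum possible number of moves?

6

Any route passes through K and N in some order between H and P. Summing Manhattan distances along each leg and taking the cheapest ordering (H → N → K → P) gives a lower bound of 2 + 3 + 1 = 6 moves.
A route of 6 moves achieves this: H → I → N → O → J → K → P.
Since 6 matches the lower bound, it is optimal.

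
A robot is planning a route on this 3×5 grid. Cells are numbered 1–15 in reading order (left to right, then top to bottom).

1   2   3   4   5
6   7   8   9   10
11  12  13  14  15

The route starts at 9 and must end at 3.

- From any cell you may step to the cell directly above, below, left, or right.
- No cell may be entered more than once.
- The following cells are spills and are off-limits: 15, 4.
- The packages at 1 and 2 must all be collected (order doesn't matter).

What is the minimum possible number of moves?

6

Any route passes through 1 and 2 in some order between 9 and 3. Summing Manhattan distances along each leg and taking the cheapest ordering (9 → 1 → 2 → 3) gives a lower bound of 4 + 1 + 1 = 6 moves.
A route of 6 moves achieves this: 9 → 8 → 7 → 6 → 1 → 2 → 3.
Since 6 matches the lower bound, it is optimal.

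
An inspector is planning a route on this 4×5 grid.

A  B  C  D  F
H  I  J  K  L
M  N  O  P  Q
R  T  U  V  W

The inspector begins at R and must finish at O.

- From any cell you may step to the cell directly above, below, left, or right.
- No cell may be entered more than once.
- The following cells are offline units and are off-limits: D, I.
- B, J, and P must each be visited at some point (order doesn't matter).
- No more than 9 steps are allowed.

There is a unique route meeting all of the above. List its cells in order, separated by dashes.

R - M - H - A - B - C - J - K - P - O

Any route must reach B, J, and P and still end at O within 9 moves, so the order of the required stops is forced.
Route from R: up 3 to A, right 2 to C, down 1 to J, right 1 to K, down 1 to P, left 1 to O — 9 moves in all.
Check: all required cells visited; 9 ≤ 9 moves.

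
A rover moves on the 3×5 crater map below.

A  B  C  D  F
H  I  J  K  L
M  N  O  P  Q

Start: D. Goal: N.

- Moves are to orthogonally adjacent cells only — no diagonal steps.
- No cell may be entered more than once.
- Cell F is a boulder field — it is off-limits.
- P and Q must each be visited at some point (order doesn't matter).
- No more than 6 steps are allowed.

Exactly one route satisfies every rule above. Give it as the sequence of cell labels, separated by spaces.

The 6-move cap with required stops at P, Q leaves no slack for detours.
Route from D: down to K, right to L, down to Q, 3× left (reaching N) — 6 moves in all.
Check: all required cells visited; 6 ≤ 6 moves.

D K L Q P O N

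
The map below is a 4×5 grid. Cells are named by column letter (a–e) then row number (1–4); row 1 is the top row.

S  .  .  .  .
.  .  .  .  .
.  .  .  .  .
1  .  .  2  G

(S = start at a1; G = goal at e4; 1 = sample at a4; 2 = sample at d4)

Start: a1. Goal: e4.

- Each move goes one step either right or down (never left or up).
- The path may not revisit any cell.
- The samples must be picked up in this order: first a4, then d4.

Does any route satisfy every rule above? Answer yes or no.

yes

One route that works: a1 → a2 → a3 → a4 → b4 → c4 → d4 → e4.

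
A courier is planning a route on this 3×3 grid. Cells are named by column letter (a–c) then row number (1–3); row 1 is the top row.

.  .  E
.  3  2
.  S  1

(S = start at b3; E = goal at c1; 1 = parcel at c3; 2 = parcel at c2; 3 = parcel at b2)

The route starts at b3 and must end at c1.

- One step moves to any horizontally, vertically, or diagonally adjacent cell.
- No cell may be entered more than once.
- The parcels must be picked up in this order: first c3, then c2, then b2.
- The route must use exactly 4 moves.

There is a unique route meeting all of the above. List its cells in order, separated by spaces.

b3 c3 c2 b2 c1

The waypoints must appear in the order c3, c2, b2, with no cell reused.
Route from b3: right to c3, up to c2, left to b2, up-right to c1 — 4 moves in all.
Check: order respected (1 at step 1, 2 at step 2, 3 at step 3); 4 moves as required.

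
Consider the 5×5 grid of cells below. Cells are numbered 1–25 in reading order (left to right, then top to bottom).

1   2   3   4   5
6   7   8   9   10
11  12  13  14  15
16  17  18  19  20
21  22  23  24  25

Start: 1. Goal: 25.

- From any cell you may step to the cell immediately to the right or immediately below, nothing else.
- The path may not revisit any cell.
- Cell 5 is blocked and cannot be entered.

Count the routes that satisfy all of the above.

69

A right/down-only route from 1 to 25 makes exactly 4 down-moves and 4 right-moves in some order.
With no other constraints that would be C(8,4) = 70 routes.
Subtract routes through each blocked cell (inclusion–exclusion for overlaps): − through 5: 1 → 69.
That gives 69 routes.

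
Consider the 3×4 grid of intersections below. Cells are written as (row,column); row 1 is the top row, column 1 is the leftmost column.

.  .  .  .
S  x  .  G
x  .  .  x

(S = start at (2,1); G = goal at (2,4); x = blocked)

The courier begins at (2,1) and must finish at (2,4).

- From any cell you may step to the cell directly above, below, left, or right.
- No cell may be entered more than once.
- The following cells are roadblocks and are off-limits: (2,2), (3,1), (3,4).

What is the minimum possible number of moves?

The Manhattan distance from (2,1) to (2,4) is |2−2| + |1−4| = 3, so at least 3 moves are needed.
That bound ignores the blocked cells. Measuring each leg by the fewest moves that actually steer around them ((2,1)→(2,4): 5) raises the lower bound to 5.
A route of 5 moves exists: (2,1) → (1,1) → (1,2) → (1,3) → (2,3) → (2,4).
Since 5 matches that lower bound, it is optimal.

5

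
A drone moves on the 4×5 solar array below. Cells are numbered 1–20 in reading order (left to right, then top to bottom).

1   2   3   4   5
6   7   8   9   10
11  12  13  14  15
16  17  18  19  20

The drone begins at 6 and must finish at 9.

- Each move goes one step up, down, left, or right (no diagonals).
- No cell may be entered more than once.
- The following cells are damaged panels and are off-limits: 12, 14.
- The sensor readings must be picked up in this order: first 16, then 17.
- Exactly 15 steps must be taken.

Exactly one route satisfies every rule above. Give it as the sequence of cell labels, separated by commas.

6, 11, 16, 17, 18, 19, 20, 15, 10, 5, 4, 3, 2, 7, 8, 9

The waypoints must appear in the order 16, 17, with no cell reused.
Route from 6: 2× down (reaching 16), 4× right (reaching 20), 3× up (reaching 5), 3× left (reaching 2), down to 7, 2× right (reaching 9) — 15 moves in all.
Check: order respected (16 at step 2, 17 at step 3); 15 moves as required.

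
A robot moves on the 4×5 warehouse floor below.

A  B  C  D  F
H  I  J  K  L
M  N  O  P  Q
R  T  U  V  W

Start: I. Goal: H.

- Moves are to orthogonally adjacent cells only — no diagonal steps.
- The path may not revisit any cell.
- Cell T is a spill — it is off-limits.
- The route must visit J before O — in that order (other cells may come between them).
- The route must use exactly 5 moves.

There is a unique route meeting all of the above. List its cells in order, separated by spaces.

I J O N M H

The waypoints must appear in the order J, O, with no cell reused.
Route from I: right 1 to J, down 1 to O, left 2 to M, up 1 to H — 5 moves in all.
Check: order respected (J at step 1, O at step 2); 5 moves as required.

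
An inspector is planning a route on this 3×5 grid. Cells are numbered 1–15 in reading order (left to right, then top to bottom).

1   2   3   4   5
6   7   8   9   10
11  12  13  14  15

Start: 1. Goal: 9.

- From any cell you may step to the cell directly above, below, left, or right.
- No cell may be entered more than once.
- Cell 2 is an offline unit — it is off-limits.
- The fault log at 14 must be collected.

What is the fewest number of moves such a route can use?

Any route passes through 14 somewhere between 1 and 9. Summing Manhattan distances along the two legs (1 → 14 → 9) gives a lower bound of 5 + 1 = 6 moves.
A route of 6 moves achieves this: 1 → 6 → 11 → 12 → 13 → 14 → 9.
Since 6 matches the lower bound, it is optimal.

6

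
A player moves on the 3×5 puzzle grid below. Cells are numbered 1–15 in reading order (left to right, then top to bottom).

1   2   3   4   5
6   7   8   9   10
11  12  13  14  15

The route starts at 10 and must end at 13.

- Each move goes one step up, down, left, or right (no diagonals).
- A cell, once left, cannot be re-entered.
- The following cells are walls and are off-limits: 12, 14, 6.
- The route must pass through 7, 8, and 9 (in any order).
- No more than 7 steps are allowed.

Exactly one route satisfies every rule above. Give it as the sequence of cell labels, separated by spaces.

Any route must reach 7, 8, and 9 and still end at 13 within 7 moves, so the order of the required stops is forced.
Route from 10: left 1 to 9, up 1 to 4, left 2 to 2, down 1 to 7, right 1 to 8, down 1 to 13 — 7 moves in all.
Check: all required cells visited; 7 ≤ 7 moves.

10 9 4 3 2 7 8 13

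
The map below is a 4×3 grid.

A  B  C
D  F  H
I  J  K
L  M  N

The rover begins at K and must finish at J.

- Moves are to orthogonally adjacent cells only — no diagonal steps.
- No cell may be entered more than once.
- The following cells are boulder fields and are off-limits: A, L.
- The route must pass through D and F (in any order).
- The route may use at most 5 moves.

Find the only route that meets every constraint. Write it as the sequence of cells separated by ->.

Any route must reach D and F and still end at J within 5 moves, so the order of the required stops is forced.
Route from K: up 1 to H, left 2 to D, down 1 to I, right 1 to J — 5 moves in all.
Check: all required cells visited; 5 ≤ 5 moves.

K -> H -> F -> D -> I -> J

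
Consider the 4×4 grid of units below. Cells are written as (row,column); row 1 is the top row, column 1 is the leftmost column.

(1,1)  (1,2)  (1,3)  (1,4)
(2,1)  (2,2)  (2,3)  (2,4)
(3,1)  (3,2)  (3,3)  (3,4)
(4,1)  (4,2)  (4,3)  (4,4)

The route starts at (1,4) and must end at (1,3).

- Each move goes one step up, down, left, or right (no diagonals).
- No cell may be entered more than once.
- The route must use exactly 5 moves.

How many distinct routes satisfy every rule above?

Need simple routes of exactly 5 moves from (1,4) to (1,3) (Manhattan distance 1, so 2 moves are spent on a detour and 2 undoing it).
Enumerating: (1,4) (2,4) (3,4) (3,3) (2,3) (1,3) | (1,4) (2,4) (2,3) (2,2) (1,2) (1,3).
That gives 2 routes.

2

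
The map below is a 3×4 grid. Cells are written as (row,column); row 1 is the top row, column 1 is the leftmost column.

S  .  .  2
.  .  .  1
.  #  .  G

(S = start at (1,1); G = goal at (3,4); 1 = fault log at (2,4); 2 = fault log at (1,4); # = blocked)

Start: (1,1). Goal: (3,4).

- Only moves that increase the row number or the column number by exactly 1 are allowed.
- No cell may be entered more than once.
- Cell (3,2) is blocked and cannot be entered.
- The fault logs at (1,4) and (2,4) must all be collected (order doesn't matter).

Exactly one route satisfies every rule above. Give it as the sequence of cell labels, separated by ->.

Moves only go right or down, so the column and row indices never decrease.
Route from (1,1): right 3 to (1,4), down 2 to (3,4) — 5 moves in all.
Check: all required cells visited.

(1,1) -> (1,2) -> (1,3) -> (1,4) -> (2,4) -> (3,4)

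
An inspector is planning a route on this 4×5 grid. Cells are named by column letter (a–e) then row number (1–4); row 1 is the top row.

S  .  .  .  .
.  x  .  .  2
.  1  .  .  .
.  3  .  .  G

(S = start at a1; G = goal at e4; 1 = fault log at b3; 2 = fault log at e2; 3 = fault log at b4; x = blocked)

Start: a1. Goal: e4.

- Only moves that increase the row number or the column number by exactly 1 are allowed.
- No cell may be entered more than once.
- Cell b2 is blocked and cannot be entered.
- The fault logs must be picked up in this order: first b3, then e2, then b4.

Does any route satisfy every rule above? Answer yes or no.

no

e2 lies above b3, so going from b3 to e2 would need an upward move — but moves only go right/down, so b3 cannot be visited before e2.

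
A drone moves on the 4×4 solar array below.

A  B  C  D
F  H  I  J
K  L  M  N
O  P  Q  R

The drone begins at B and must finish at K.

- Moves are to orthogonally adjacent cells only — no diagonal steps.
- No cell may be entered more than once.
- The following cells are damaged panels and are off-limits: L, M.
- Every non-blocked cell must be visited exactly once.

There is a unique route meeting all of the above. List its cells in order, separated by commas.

B, A, F, H, I, C, D, J, N, R, Q, P, O, K

Need to visit all 14 open cells exactly once, starting at B and ending at K.
Cell O has only two open neighbours (K and P), so the path must pass straight through it: one of those is the cell it's entered from and the other is where it exits.
Route from B: left 1 to A, down 1 to F, right 2 to I, up 1 to C, right 1 to D, down 3 to R, left 3 to O, up 1 to K — 13 moves in all.
Check: all 14 open cells covered.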